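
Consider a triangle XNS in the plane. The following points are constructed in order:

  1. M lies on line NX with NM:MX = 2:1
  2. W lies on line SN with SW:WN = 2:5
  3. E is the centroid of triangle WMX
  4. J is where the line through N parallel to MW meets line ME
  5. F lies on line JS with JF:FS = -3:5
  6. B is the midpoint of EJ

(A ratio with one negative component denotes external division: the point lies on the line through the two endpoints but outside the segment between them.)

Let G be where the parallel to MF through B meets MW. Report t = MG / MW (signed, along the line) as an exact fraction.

Choose coordinates X = (0, 0), N = (1, 0), S = (0, 1).
1. M lies on line NX with NM:MX = 2:1 ⇒ M = (1/3, 0)
2. W lies on line SN with SW:WN = 2:5 ⇒ W = (2/7, 5/7)
3. E is the centroid of triangle WMX ⇒ E = (13/63, 5/21)
4. J is where the line through N parallel to MW meets line ME ⇒ J = (23/21, -10/7)
5. F lies on line JS with JF:FS = -3:5 ⇒ F = (115/42, -71/14)
6. B is the midpoint of EJ ⇒ B = (41/63, -25/42)
through B parallel to MF: direction (101/42, -71/14); meets MW at G = (853/2604, 75/868)
G = M + t·(W−M) with t = 15/124

t = 15/124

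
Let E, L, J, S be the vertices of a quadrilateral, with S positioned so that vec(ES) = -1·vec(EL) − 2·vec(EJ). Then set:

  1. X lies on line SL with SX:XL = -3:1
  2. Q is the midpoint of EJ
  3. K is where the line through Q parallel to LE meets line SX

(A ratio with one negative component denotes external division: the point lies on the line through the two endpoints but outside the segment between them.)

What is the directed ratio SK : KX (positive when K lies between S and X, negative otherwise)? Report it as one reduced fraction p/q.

SK:KX = 5

Choose coordinates E = (0, 0), L = (1, 0), J = (0, 1), S = (-1, -2).
1. X lies on line SL with SX:XL = -3:1 ⇒ X = (2, 1)
2. Q is the midpoint of EJ ⇒ Q = (0, 1/2)
3. K is where the line through Q parallel to LE meets line SX ⇒ K = (3/2, 1/2)
K = S + t·(X−S) with t = 5/6, so SK:KX = t:(1−t) = 5/6:1/6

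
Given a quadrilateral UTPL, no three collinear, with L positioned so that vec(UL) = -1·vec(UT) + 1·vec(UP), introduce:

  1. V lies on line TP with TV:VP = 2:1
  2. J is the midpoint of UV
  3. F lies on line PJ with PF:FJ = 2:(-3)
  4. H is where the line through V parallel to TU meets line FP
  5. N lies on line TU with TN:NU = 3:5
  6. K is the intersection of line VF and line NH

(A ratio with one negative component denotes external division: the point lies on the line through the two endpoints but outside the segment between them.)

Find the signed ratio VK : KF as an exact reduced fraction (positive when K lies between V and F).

VK:KF = -4/15

Set U = (0, 0), T = (1, 0), P = (0, 1), L = (-1, 1); any affine frame gives the same invariant.
1. V lies on line TP with TV:VP = 2:1 ⇒ V = (1/3, 2/3)
2. J is the midpoint of UV ⇒ J = (1/6, 1/3)
3. F lies on line PJ with PF:FJ = 2:(-3) ⇒ F = (-1/3, 7/3)
4. H is where the line through V parallel to TU meets line FP ⇒ H = (1/12, 2/3)
5. N lies on line TU with TN:NU = 3:5 ⇒ N = (5/8, 0)
6. K is the intersection of line VF and line NH ⇒ K = (19/33, 2/33)
K = V + t·(F−V) with t = -4/11, so VK:KF = t:(1−t) = -4/11:15/11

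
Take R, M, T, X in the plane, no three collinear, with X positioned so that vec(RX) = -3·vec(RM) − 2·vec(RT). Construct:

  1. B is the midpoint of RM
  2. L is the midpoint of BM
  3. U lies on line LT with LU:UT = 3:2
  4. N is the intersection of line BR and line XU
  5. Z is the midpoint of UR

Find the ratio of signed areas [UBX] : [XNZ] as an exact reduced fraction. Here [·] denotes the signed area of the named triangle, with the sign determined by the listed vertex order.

Choose coordinates R = (0, 0), M = (1, 0), T = (0, 1), X = (-3, -2).
1. B is the midpoint of RM ⇒ B = (1/2, 0)
2. L is the midpoint of BM ⇒ L = (3/4, 0)
3. U lies on line LT with LU:UT = 3:2 ⇒ U = (3/10, 3/5)
4. N is the intersection of line BR and line XU ⇒ N = (-6/13, 0)
5. Z is the midpoint of UR ⇒ Z = (3/20, 3/10)
2·[UBX] = -5/2, 2·[XNZ] = -6/13
[UBX]:[XNZ] = -5/2:-6/13 = 65/12

[UBX]:[XNZ] = 65/12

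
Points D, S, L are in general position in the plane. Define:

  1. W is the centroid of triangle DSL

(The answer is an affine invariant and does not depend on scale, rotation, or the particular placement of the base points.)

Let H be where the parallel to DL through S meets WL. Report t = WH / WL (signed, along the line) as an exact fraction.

t = -2

Set D = (0, 0), S = (1, 0), L = (0, 1); any affine frame gives the same invariant.
1. W is the centroid of triangle DSL ⇒ W = (1/3, 1/3)
through S parallel to DL: direction (0, 1); meets WL at H = (1, -1)
H = W + t·(L−W) with t = -2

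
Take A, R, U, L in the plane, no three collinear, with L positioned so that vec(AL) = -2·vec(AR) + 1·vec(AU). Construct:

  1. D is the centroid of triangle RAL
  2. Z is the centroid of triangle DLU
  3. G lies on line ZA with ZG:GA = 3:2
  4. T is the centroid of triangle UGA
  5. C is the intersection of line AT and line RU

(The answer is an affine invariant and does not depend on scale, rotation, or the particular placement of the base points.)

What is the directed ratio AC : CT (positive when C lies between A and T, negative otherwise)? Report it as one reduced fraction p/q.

AC:CT = -3/2

Work in coordinates with A = (0, 0), R = (1, 0), U = (0, 1), L = (-2, 1).
1. D is the centroid of triangle RAL ⇒ D = (-1/3, 1/3)
2. Z is the centroid of triangle DLU ⇒ Z = (-7/9, 7/9)
3. G lies on line ZA with ZG:GA = 3:2 ⇒ G = (-14/45, 14/45)
4. T is the centroid of triangle UGA ⇒ T = (-14/135, 59/135)
5. C is the intersection of line AT and line RU ⇒ C = (-14/45, 59/45)
C = A + t·(T−A) with t = 3, so AC:CT = t:(1−t) = 3:-2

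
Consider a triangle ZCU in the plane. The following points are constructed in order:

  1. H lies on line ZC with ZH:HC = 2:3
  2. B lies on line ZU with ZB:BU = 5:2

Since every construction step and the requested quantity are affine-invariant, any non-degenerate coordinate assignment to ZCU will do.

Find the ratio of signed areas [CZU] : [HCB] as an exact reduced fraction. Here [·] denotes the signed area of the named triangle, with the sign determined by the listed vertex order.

Assign Z = (0, 0), C = (1, 0), U = (0, 1) — the answer is frame-independent, so this choice is without loss of generality.
1. H lies on line ZC with ZH:HC = 2:3 ⇒ H = (2/5, 0)
2. B lies on line ZU with ZB:BU = 5:2 ⇒ B = (0, 5/7)
2·[CZU] = -1, 2·[HCB] = 3/7
[CZU]:[HCB] = -1:3/7 = -7/3

[CZU]:[HCB] = -7/3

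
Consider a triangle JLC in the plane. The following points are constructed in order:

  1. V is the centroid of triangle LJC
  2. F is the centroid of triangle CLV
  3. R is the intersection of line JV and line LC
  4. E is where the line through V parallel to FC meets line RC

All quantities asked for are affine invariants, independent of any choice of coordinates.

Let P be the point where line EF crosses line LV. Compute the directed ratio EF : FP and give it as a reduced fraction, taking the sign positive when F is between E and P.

Choose coordinates J = (0, 0), L = (1, 0), C = (0, 1).
1. V is the centroid of triangle LJC ⇒ V = (1/3, 1/3)
2. F is the centroid of triangle CLV ⇒ F = (4/9, 4/9)
3. R is the intersection of line JV and line LC ⇒ R = (1/2, 1/2)
4. E is where the line through V parallel to FC meets line RC ⇒ E = (-1, 2)
line EF meets LV at P = (11/15, 2/15)
F = E + t·(P−E) with t = 5/6, so EF:FP = 5/6:1/6

EF:FP = 5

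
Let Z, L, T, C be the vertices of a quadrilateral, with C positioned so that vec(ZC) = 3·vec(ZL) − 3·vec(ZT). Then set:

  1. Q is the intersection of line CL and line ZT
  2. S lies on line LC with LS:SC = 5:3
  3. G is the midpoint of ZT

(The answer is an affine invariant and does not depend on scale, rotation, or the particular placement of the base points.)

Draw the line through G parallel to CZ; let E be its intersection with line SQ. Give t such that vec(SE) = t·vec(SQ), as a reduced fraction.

Assign Z = (0, 0), L = (1, 0), T = (0, 1), C = (3, -3) — the answer is frame-independent, so this choice is without loss of generality.
1. Q is the intersection of line CL and line ZT ⇒ Q = (0, 3/2)
2. S lies on line LC with LS:SC = 5:3 ⇒ S = (9/4, -15/8)
3. G is the midpoint of ZT ⇒ G = (0, 1/2)
through G parallel to CZ: direction (-3, 3); meets SQ at E = (2, -3/2)
E = S + t·(Q−S) with t = 1/9

t = 1/9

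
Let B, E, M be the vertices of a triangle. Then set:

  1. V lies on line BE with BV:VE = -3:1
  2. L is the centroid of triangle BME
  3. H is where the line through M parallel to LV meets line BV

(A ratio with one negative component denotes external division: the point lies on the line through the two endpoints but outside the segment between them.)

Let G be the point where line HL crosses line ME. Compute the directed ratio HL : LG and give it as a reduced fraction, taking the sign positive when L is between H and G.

HL:LG = -17/2

Assign B = (0, 0), E = (1, 0), M = (0, 1) — the answer is frame-independent, so this choice is without loss of generality.
1. V lies on line BE with BV:VE = -3:1 ⇒ V = (3/2, 0)
2. L is the centroid of triangle BME ⇒ L = (1/3, 1/3)
3. H is where the line through M parallel to LV meets line BV ⇒ H = (7/2, 0)
line HL meets ME at G = (12/17, 5/17)
L = H + t·(G−H) with t = 17/15, so HL:LG = 17/15:-2/15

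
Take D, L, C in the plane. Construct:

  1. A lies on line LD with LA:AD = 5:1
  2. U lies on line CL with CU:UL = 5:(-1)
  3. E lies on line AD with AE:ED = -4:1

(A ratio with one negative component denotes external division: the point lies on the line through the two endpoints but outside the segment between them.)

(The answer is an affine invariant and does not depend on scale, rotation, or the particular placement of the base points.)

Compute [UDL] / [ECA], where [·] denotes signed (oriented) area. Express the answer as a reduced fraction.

Work in coordinates with D = (0, 0), L = (1, 0), C = (0, 1).
1. A lies on line LD with LA:AD = 5:1 ⇒ A = (1/6, 0)
2. U lies on line CL with CU:UL = 5:(-1) ⇒ U = (5/4, -1/4)
3. E lies on line AD with AE:ED = -4:1 ⇒ E = (-1/18, 0)
2·[UDL] = -1/4, 2·[ECA] = -2/9
[UDL]:[ECA] = -1/4:-2/9 = 9/8

[UDL]:[ECA] = 9/8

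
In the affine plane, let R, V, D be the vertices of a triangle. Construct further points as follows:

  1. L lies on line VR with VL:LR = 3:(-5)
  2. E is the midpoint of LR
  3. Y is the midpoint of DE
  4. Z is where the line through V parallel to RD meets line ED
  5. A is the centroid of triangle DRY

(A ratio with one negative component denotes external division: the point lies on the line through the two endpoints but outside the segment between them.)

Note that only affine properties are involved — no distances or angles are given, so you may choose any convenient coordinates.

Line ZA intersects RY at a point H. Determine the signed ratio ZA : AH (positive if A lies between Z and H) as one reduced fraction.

ZA:AH = -14/5

Set R = (0, 0), V = (1, 0), D = (0, 1); any affine frame gives the same invariant.
1. L lies on line VR with VL:LR = 3:(-5) ⇒ L = (5/2, 0)
2. E is the midpoint of LR ⇒ E = (5/4, 0)
3. Y is the midpoint of DE ⇒ Y = (5/8, 1/2)
4. Z is where the line through V parallel to RD meets line ED ⇒ Z = (1, 1/5)
5. A is the centroid of triangle DRY ⇒ A = (5/24, 1/2)
line ZA meets RY at H = (55/112, 11/28)
A = Z + t·(H−Z) with t = 14/9, so ZA:AH = 14/9:-5/9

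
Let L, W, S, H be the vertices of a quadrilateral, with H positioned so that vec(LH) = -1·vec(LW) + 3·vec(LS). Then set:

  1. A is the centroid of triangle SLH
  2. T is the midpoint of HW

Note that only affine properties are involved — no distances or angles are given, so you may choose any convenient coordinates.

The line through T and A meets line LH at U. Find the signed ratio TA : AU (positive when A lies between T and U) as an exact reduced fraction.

Work in coordinates with L = (0, 0), W = (1, 0), S = (0, 1), H = (-1, 3).
1. A is the centroid of triangle SLH ⇒ A = (-1/3, 4/3)
2. T is the midpoint of HW ⇒ T = (0, 3/2)
line TA meets LH at U = (-3/7, 9/7)
A = T + t·(U−T) with t = 7/9, so TA:AU = 7/9:2/9

TA:AU = 7/2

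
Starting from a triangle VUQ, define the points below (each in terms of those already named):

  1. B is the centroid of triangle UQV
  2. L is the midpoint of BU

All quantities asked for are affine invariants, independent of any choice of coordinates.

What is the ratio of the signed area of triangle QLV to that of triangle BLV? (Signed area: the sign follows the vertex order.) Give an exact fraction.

Work in coordinates with V = (0, 0), U = (1, 0), Q = (0, 1).
1. B is the centroid of triangle UQV ⇒ B = (1/3, 1/3)
2. L is the midpoint of BU ⇒ L = (2/3, 1/6)
2·[QLV] = -2/3, 2·[BLV] = -1/6
[QLV]:[BLV] = -2/3:-1/6 = 4

[QLV]:[BLV] = 4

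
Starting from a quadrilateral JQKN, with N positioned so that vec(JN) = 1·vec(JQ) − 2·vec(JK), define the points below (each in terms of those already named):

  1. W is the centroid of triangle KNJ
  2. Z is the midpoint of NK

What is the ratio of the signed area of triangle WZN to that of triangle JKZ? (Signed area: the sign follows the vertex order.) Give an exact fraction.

[WZN]:[JKZ] = 1/3

Set J = (0, 0), Q = (1, 0), K = (0, 1), N = (1, -2); any affine frame gives the same invariant.
1. W is the centroid of triangle KNJ ⇒ W = (1/3, -1/3)
2. Z is the midpoint of NK ⇒ Z = (1/2, -1/2)
2·[WZN] = -1/6, 2·[JKZ] = -1/2
[WZN]:[JKZ] = -1/6:-1/2 = 1/3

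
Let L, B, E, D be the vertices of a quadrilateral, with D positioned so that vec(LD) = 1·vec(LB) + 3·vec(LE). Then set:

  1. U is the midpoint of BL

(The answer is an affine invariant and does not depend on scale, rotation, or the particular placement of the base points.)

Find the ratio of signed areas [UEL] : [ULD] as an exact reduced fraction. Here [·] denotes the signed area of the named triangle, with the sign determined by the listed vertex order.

[UEL]:[ULD] = -1/3

Assign L = (0, 0), B = (1, 0), E = (0, 1), D = (1, 3) — the answer is frame-independent, so this choice is without loss of generality.
1. U is the midpoint of BL ⇒ U = (1/2, 0)
2·[UEL] = 1/2, 2·[ULD] = -3/2
[UEL]:[ULD] = 1/2:-3/2 = -1/3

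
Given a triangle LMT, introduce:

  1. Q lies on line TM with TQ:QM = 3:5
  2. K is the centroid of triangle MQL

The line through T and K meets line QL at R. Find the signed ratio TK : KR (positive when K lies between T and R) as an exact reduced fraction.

TK:KR = -14/5

Set L = (0, 0), M = (1, 0), T = (0, 1); any affine frame gives the same invariant.
1. Q lies on line TM with TQ:QM = 3:5 ⇒ Q = (3/8, 5/8)
2. K is the centroid of triangle MQL ⇒ K = (11/24, 5/24)
line TK meets QL at R = (33/112, 55/112)
K = T + t·(R−T) with t = 14/9, so TK:KR = 14/9:-5/9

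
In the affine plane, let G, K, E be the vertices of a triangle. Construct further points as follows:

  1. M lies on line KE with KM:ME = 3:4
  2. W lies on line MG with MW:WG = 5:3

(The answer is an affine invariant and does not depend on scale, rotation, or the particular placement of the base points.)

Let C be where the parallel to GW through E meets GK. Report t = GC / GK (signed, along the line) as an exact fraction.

Set G = (0, 0), K = (1, 0), E = (0, 1); any affine frame gives the same invariant.
1. M lies on line KE with KM:ME = 3:4 ⇒ M = (4/7, 3/7)
2. W lies on line MG with MW:WG = 5:3 ⇒ W = (3/14, 9/56)
through E parallel to GW: direction (3/14, 9/56); meets GK at C = (-4/3, 0)
C = G + t·(K−G) with t = -4/3

t = -4/3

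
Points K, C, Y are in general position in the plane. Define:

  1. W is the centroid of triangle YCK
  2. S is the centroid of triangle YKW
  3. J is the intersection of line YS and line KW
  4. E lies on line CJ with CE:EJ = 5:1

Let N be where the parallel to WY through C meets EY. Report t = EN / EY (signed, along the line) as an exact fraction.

Choose coordinates K = (0, 0), C = (1, 0), Y = (0, 1).
1. W is the centroid of triangle YCK ⇒ W = (1/3, 1/3)
2. S is the centroid of triangle YKW ⇒ S = (1/9, 4/9)
3. J is the intersection of line YS and line KW ⇒ J = (1/6, 1/6)
4. E lies on line CJ with CE:EJ = 5:1 ⇒ E = (11/36, 5/36)
through C parallel to WY: direction (-1/3, 2/3); meets EY at N = (-11/9, 40/9)
N = E + t·(Y−E) with t = 5

t = 5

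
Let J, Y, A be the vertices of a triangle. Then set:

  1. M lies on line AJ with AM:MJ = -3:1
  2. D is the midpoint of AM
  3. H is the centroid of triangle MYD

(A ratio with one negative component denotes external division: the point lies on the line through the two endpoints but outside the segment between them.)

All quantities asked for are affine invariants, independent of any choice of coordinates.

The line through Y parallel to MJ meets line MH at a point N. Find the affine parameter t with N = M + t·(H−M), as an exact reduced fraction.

t = 3

Set J = (0, 0), Y = (1, 0), A = (0, 1); any affine frame gives the same invariant.
1. M lies on line AJ with AM:MJ = -3:1 ⇒ M = (0, -1/2)
2. D is the midpoint of AM ⇒ D = (0, 1/4)
3. H is the centroid of triangle MYD ⇒ H = (1/3, -1/12)
through Y parallel to MJ: direction (0, 1/2); meets MH at N = (1, 3/4)
N = M + t·(H−M) with t = 3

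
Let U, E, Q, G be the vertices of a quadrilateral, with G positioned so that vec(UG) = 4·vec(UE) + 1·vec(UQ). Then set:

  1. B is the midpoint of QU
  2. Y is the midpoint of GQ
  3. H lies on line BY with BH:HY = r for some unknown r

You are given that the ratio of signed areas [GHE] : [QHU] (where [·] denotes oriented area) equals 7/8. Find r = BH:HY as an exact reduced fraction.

r = -2/3

Assign U = (0, 0), E = (1, 0), Q = (0, 1), G = (4, 1) — the answer is frame-independent, so this choice is without loss of generality.
1. B is the midpoint of QU ⇒ B = (0, 1/2)
2. Y is the midpoint of GQ ⇒ Y = (2, 1)
3. With BH:HY = r, write λ = r/(r+1) so H = B + λ·(Y−B); H is affine-linear in λ
Every point depending on H is an affine combination of H and λ-independent points, so each such coordinate is linear in λ; the λ² term in each signed area is a multiple of (Y−B)×(Y−B) = 0, so 2·[GHE] and 2·[QHU] are each linear in λ. Evaluating at λ=0 and λ=1:
  2·[GHE] = -1/2·λ + 5/2,   2·[QHU] = -2·λ
So [GHE]:[QHU] = (-1/2·λ + 5/2) / (-2·λ). Setting this equal to 7/8:
  -1/2·λ + 5/2 = 7/8·(-2·λ)  ⇒  λ = -2
Then r = λ/(1−λ) = (-2)/(3) = -2/3. Check: with r = -2/3, H = (-4, -1/2) and [GHE]:[QHU] = 7/8 as required.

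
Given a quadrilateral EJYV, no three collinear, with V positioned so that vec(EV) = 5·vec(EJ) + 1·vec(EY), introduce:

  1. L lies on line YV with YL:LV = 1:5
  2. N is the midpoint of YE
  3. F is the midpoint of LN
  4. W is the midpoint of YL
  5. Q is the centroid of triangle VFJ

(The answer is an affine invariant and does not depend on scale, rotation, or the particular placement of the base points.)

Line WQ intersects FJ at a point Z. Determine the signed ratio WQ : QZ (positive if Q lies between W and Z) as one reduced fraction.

WQ:QZ = -151/172

Assign E = (0, 0), J = (1, 0), Y = (0, 1), V = (5, 1) — the answer is frame-independent, so this choice is without loss of generality.
1. L lies on line YV with YL:LV = 1:5 ⇒ L = (5/6, 1)
2. N is the midpoint of YE ⇒ N = (0, 1/2)
3. F is the midpoint of LN ⇒ F = (5/12, 3/4)
4. W is the midpoint of YL ⇒ W = (5/12, 1)
5. Q is the centroid of triangle VFJ ⇒ Q = (77/36, 7/12)
line WQ meets FJ at Z = (107/604, 639/604)
Q = W + t·(Z−W) with t = -151/21, so WQ:QZ = -151/21:172/21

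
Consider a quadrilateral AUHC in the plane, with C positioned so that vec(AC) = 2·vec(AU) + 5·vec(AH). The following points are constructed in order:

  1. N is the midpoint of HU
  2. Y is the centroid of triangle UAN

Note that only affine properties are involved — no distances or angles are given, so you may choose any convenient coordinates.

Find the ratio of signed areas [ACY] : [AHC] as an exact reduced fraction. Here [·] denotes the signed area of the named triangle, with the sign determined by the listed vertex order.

[ACY]:[AHC] = 13/12

Assign A = (0, 0), U = (1, 0), H = (0, 1), C = (2, 5) — the answer is frame-independent, so this choice is without loss of generality.
1. N is the midpoint of HU ⇒ N = (1/2, 1/2)
2. Y is the centroid of triangle UAN ⇒ Y = (1/2, 1/6)
2·[ACY] = -13/6, 2·[AHC] = -2
[ACY]:[AHC] = -13/6:-2 = 13/12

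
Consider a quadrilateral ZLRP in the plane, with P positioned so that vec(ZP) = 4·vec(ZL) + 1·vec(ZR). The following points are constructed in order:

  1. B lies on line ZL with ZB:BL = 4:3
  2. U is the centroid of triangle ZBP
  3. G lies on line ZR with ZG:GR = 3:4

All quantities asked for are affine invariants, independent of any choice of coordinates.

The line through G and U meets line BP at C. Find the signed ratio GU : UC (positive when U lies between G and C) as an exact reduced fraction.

Work in coordinates with Z = (0, 0), L = (1, 0), R = (0, 1), P = (4, 1).
1. B lies on line ZL with ZB:BL = 4:3 ⇒ B = (4/7, 0)
2. U is the centroid of triangle ZBP ⇒ U = (32/21, 1/3)
3. G lies on line ZR with ZG:GR = 3:4 ⇒ G = (0, 3/7)
line GU meets BP at C = (200/119, 11/34)
U = G + t·(C−G) with t = 68/75, so GU:UC = 68/75:7/75

GU:UC = 68/7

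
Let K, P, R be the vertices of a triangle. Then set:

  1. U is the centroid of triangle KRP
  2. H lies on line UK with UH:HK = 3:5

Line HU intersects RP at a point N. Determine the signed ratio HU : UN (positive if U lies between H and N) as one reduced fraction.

HU:UN = 3/4

Set K = (0, 0), P = (1, 0), R = (0, 1); any affine frame gives the same invariant.
1. U is the centroid of triangle KRP ⇒ U = (1/3, 1/3)
2. H lies on line UK with UH:HK = 3:5 ⇒ H = (5/24, 5/24)
line HU meets RP at N = (1/2, 1/2)
U = H + t·(N−H) with t = 3/7, so HU:UN = 3/7:4/7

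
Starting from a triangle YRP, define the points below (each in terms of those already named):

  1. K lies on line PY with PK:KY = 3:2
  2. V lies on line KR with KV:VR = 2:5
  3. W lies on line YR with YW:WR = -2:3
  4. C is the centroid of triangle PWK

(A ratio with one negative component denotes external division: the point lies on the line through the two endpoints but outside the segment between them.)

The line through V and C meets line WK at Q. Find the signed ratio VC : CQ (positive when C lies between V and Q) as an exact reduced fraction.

Assign Y = (0, 0), R = (1, 0), P = (0, 1) — the answer is frame-independent, so this choice is without loss of generality.
1. K lies on line PY with PK:KY = 3:2 ⇒ K = (0, 2/5)
2. V lies on line KR with KV:VR = 2:5 ⇒ V = (2/7, 2/7)
3. W lies on line YR with YW:WR = -2:3 ⇒ W = (-2, 0)
4. C is the centroid of triangle PWK ⇒ C = (-2/3, 7/15)
line VC meets WK at Q = (-2/13, 24/65)
C = V + t·(Q−V) with t = 13/6, so VC:CQ = 13/6:-7/6

VC:CQ = -13/7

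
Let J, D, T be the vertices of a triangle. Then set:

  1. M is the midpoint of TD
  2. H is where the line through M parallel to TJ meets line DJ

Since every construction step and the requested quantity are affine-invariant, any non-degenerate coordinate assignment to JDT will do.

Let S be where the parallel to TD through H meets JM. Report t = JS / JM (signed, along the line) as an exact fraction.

t = 1/2

Set J = (0, 0), D = (1, 0), T = (0, 1); any affine frame gives the same invariant.
1. M is the midpoint of TD ⇒ M = (1/2, 1/2)
2. H is where the line through M parallel to TJ meets line DJ ⇒ H = (1/2, 0)
through H parallel to TD: direction (1, -1); meets JM at S = (1/4, 1/4)
S = J + t·(M−J) with t = 1/2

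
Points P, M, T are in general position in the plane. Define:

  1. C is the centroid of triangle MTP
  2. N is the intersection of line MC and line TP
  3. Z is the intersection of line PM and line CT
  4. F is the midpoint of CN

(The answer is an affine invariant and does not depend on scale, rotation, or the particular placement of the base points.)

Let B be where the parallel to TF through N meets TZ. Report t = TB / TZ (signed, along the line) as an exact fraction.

Set P = (0, 0), M = (1, 0), T = (0, 1); any affine frame gives the same invariant.
1. C is the centroid of triangle MTP ⇒ C = (1/3, 1/3)
2. N is the intersection of line MC and line TP ⇒ N = (0, 1/2)
3. Z is the intersection of line PM and line CT ⇒ Z = (1/2, 0)
4. F is the midpoint of CN ⇒ F = (1/6, 5/12)
through N parallel to TF: direction (1/6, -7/12); meets TZ at B = (-1/3, 5/3)
B = T + t·(Z−T) with t = -2/3

t = -2/3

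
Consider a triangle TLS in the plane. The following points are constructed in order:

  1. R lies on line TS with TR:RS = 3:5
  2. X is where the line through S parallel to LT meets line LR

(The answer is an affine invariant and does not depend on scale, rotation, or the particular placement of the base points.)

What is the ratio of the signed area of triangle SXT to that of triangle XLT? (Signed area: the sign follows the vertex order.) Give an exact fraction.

Set T = (0, 0), L = (1, 0), S = (0, 1); any affine frame gives the same invariant.
1. R lies on line TS with TR:RS = 3:5 ⇒ R = (0, 3/8)
2. X is where the line through S parallel to LT meets line LR ⇒ X = (-5/3, 1)
2·[SXT] = 5/3, 2·[XLT] = -1
[SXT]:[XLT] = 5/3:-1 = -5/3

[SXT]:[XLT] = -5/3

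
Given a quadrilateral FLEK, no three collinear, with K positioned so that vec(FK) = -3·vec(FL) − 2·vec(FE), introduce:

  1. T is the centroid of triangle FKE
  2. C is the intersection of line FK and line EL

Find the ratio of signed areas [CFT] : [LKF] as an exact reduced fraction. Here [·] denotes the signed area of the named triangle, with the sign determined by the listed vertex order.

[CFT]:[LKF] = 1/10

Work in coordinates with F = (0, 0), L = (1, 0), E = (0, 1), K = (-3, -2).
1. T is the centroid of triangle FKE ⇒ T = (-1, -1/3)
2. C is the intersection of line FK and line EL ⇒ C = (3/5, 2/5)
2·[CFT] = -1/5, 2·[LKF] = -2
[CFT]:[LKF] = -1/5:-2 = 1/10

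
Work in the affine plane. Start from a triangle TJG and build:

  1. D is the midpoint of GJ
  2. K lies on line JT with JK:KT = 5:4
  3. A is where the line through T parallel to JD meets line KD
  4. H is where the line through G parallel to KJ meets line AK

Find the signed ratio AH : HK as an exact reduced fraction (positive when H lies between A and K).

AH:HK = -7/5

Work in coordinates with T = (0, 0), J = (1, 0), G = (0, 1).
1. D is the midpoint of GJ ⇒ D = (1/2, 1/2)
2. K lies on line JT with JK:KT = 5:4 ⇒ K = (4/9, 0)
3. A is where the line through T parallel to JD meets line KD ⇒ A = (2/5, -2/5)
4. H is where the line through G parallel to KJ meets line AK ⇒ H = (5/9, 1)
H = A + t·(K−A) with t = 7/2, so AH:HK = t:(1−t) = 7/2:-5/2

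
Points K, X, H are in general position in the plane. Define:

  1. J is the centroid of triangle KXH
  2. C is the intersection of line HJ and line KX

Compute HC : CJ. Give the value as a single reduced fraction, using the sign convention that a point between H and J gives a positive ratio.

Assign K = (0, 0), X = (1, 0), H = (0, 1) — the answer is frame-independent, so this choice is without loss of generality.
1. J is the centroid of triangle KXH ⇒ J = (1/3, 1/3)
2. C is the intersection of line HJ and line KX ⇒ C = (1/2, 0)
C = H + t·(J−H) with t = 3/2, so HC:CJ = t:(1−t) = 3/2:-1/2

HC:CJ = -3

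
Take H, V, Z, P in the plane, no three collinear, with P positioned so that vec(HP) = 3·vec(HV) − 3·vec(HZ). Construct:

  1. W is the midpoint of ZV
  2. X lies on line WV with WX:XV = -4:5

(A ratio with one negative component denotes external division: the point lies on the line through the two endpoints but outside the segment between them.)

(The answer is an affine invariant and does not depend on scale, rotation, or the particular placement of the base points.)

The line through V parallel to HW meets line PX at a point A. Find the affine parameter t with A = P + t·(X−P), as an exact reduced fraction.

Choose coordinates H = (0, 0), V = (1, 0), Z = (0, 1), P = (3, -3).
1. W is the midpoint of ZV ⇒ W = (1/2, 1/2)
2. X lies on line WV with WX:XV = -4:5 ⇒ X = (-3/2, 5/2)
through V parallel to HW: direction (1/2, 1/2); meets PX at A = (3/4, -1/4)
A = P + t·(X−P) with t = 1/2

t = 1/2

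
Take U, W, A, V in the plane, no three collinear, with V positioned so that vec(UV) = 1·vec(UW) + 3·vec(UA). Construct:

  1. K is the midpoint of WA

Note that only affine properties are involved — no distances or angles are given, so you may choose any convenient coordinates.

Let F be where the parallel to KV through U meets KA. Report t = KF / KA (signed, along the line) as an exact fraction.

t = 2/3

Choose coordinates U = (0, 0), W = (1, 0), A = (0, 1), V = (1, 3).
1. K is the midpoint of WA ⇒ K = (1/2, 1/2)
through U parallel to KV: direction (1/2, 5/2); meets KA at F = (1/6, 5/6)
F = K + t·(A−K) with t = 2/3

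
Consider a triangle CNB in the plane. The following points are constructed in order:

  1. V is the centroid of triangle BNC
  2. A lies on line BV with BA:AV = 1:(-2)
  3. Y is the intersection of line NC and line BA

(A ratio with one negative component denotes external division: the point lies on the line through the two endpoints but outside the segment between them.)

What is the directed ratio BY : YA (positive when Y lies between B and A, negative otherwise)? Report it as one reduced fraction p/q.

BY:YA = -3/5

Work in coordinates with C = (0, 0), N = (1, 0), B = (0, 1).
1. V is the centroid of triangle BNC ⇒ V = (1/3, 1/3)
2. A lies on line BV with BA:AV = 1:(-2) ⇒ A = (-1/3, 5/3)
3. Y is the intersection of line NC and line BA ⇒ Y = (1/2, 0)
Y = B + t·(A−B) with t = -3/2, so BY:YA = t:(1−t) = -3/2:5/2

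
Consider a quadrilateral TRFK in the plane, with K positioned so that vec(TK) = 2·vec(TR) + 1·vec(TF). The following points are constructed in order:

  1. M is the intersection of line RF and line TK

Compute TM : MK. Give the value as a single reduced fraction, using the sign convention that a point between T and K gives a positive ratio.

TM:MK = 1/2

Assign T = (0, 0), R = (1, 0), F = (0, 1), K = (2, 1) — the answer is frame-independent, so this choice is without loss of generality.
1. M is the intersection of line RF and line TK ⇒ M = (2/3, 1/3)
M = T + t·(K−T) with t = 1/3, so TM:MK = t:(1−t) = 1/3:2/3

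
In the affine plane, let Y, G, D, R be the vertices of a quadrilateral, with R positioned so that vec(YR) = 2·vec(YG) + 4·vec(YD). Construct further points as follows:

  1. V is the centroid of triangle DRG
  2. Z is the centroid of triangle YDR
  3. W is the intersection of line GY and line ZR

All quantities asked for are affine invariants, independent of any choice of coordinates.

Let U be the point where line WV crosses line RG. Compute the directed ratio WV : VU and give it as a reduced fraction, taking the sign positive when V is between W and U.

Work in coordinates with Y = (0, 0), G = (1, 0), D = (0, 1), R = (2, 4).
1. V is the centroid of triangle DRG ⇒ V = (1, 5/3)
2. Z is the centroid of triangle YDR ⇒ Z = (2/3, 5/3)
3. W is the intersection of line GY and line ZR ⇒ W = (-2/7, 0)
line WV meets RG at U = (118/73, 180/73)
V = W + t·(U−W) with t = 73/108, so WV:VU = 73/108:35/108

WV:VU = 73/35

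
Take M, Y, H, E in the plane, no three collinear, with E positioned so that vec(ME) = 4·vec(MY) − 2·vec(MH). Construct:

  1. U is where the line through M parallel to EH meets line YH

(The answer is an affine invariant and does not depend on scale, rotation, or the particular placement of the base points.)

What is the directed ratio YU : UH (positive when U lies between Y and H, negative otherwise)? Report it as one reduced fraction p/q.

Choose coordinates M = (0, 0), Y = (1, 0), H = (0, 1), E = (4, -2).
1. U is where the line through M parallel to EH meets line YH ⇒ U = (4, -3)
U = Y + t·(H−Y) with t = -3, so YU:UH = t:(1−t) = -3:4

YU:UH = -3/4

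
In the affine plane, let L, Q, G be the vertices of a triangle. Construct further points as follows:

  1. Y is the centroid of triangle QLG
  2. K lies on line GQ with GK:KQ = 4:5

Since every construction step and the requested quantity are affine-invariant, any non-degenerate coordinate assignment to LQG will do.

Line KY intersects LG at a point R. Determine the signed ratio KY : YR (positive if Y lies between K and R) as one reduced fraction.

Assign L = (0, 0), Q = (1, 0), G = (0, 1) — the answer is frame-independent, so this choice is without loss of generality.
1. Y is the centroid of triangle QLG ⇒ Y = (1/3, 1/3)
2. K lies on line GQ with GK:KQ = 4:5 ⇒ K = (4/9, 5/9)
line KY meets LG at R = (0, -1/3)
Y = K + t·(R−K) with t = 1/4, so KY:YR = 1/4:3/4

KY:YR = 1/3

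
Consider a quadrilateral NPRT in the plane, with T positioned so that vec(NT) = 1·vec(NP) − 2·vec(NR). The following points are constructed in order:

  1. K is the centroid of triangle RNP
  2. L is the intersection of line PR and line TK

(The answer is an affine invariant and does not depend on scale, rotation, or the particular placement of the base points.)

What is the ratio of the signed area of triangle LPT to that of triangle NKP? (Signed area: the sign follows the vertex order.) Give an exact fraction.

Choose coordinates N = (0, 0), P = (1, 0), R = (0, 1), T = (1, -2).
1. K is the centroid of triangle RNP ⇒ K = (1/3, 1/3)
2. L is the intersection of line PR and line TK ⇒ L = (1/5, 4/5)
2·[LPT] = -8/5, 2·[NKP] = -1/3
[LPT]:[NKP] = -8/5:-1/3 = 24/5

[LPT]:[NKP] = 24/5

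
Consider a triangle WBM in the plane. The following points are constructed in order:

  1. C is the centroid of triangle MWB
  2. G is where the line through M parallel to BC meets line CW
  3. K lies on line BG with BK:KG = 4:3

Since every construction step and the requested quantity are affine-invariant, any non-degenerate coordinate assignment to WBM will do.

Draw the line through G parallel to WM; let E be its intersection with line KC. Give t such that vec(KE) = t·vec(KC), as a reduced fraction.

Work in coordinates with W = (0, 0), B = (1, 0), M = (0, 1).
1. C is the centroid of triangle MWB ⇒ C = (1/3, 1/3)
2. G is where the line through M parallel to BC meets line CW ⇒ G = (2/3, 2/3)
3. K lies on line BG with BK:KG = 4:3 ⇒ K = (17/21, 8/21)
through G parallel to WM: direction (0, 1); meets KC at E = (2/3, 11/30)
E = K + t·(C−K) with t = 3/10

t = 3/10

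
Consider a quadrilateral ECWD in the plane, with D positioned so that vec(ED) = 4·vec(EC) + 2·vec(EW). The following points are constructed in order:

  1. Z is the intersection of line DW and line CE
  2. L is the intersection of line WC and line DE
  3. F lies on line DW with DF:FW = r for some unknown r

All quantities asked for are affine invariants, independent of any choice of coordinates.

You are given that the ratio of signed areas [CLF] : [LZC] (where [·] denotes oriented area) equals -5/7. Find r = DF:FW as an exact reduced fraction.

r = 2/5

Work in coordinates with E = (0, 0), C = (1, 0), W = (0, 1), D = (4, 2).
1. Z is the intersection of line DW and line CE ⇒ Z = (-4, 0)
2. L is the intersection of line WC and line DE ⇒ L = (2/3, 1/3)
3. With DF:FW = r, write λ = r/(r+1) so F = D + λ·(W−D); F is affine-linear in λ
Every point depending on F is an affine combination of F and λ-independent points, so each such coordinate is linear in λ; the λ² term in each signed area is a multiple of (W−D)×(W−D) = 0, so 2·[CLF] and 2·[LZC] are each linear in λ. Evaluating at λ=0 and λ=1:
  2·[CLF] = 5/3·λ − 5/3,   2·[LZC] = 5/3
So [CLF]:[LZC] = (5/3·λ − 5/3) / (5/3). Setting this equal to -5/7:
  5/3·λ − 5/3 = -5/7·(5/3)  ⇒  λ = 2/7
Then r = λ/(1−λ) = (2/7)/(5/7) = 2/5. Check: with r = 2/5, F = (20/7, 12/7) and [CLF]:[LZC] = -5/7 as required.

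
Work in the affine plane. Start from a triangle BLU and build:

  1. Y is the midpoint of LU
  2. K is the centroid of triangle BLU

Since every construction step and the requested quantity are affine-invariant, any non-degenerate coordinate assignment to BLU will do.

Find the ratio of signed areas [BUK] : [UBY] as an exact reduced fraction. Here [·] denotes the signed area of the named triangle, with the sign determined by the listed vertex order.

Assign B = (0, 0), L = (1, 0), U = (0, 1) — the answer is frame-independent, so this choice is without loss of generality.
1. Y is the midpoint of LU ⇒ Y = (1/2, 1/2)
2. K is the centroid of triangle BLU ⇒ K = (1/3, 1/3)
2·[BUK] = -1/3, 2·[UBY] = 1/2
[BUK]:[UBY] = -1/3:1/2 = -2/3

[BUK]:[UBY] = -2/3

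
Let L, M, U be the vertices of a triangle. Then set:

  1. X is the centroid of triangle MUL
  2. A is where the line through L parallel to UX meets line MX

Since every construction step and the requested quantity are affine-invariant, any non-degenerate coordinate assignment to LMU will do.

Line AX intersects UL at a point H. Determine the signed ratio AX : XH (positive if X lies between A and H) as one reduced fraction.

Set L = (0, 0), M = (1, 0), U = (0, 1); any affine frame gives the same invariant.
1. X is the centroid of triangle MUL ⇒ X = (1/3, 1/3)
2. A is where the line through L parallel to UX meets line MX ⇒ A = (-1/3, 2/3)
line AX meets UL at H = (0, 1/2)
X = A + t·(H−A) with t = 2, so AX:XH = 2:-1

AX:XH = -2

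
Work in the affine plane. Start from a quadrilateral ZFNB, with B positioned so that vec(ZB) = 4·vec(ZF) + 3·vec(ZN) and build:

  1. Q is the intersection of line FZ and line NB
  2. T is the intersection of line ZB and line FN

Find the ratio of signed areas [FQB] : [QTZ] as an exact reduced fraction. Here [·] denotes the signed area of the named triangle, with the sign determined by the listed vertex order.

[FQB]:[QTZ] = 21/2

Set Z = (0, 0), F = (1, 0), N = (0, 1), B = (4, 3); any affine frame gives the same invariant.
1. Q is the intersection of line FZ and line NB ⇒ Q = (-2, 0)
2. T is the intersection of line ZB and line FN ⇒ T = (4/7, 3/7)
2·[FQB] = -9, 2·[QTZ] = -6/7
[FQB]:[QTZ] = -9:-6/7 = 21/2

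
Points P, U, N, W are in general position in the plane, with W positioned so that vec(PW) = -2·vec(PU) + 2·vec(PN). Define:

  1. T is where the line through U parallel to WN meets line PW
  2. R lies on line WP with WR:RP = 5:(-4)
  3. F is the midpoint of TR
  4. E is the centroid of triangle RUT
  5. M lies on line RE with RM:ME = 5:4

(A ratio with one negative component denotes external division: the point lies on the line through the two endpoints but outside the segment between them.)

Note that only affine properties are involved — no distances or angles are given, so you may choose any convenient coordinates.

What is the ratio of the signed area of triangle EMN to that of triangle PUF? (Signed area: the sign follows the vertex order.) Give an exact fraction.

Set P = (0, 0), U = (1, 0), N = (0, 1), W = (-2, 2); any affine frame gives the same invariant.
1. T is where the line through U parallel to WN meets line PW ⇒ T = (-1, 1)
2. R lies on line WP with WR:RP = 5:(-4) ⇒ R = (8, -8)
3. F is the midpoint of TR ⇒ F = (7/2, -7/2)
4. E is the centroid of triangle RUT ⇒ E = (8/3, -7/3)
5. M lies on line RE with RM:ME = 5:4 ⇒ M = (136/27, -131/27)
2·[EMN] = 32/27, 2·[PUF] = -7/2
[EMN]:[PUF] = 32/27:-7/2 = -64/189

[EMN]:[PUF] = -64/189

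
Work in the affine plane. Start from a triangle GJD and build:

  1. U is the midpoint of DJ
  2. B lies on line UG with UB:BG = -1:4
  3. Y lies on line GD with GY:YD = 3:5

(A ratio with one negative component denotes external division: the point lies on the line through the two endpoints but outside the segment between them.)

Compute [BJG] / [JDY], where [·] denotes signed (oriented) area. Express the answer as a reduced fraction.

[BJG]:[JDY] = -16/15

Set G = (0, 0), J = (1, 0), D = (0, 1); any affine frame gives the same invariant.
1. U is the midpoint of DJ ⇒ U = (1/2, 1/2)
2. B lies on line UG with UB:BG = -1:4 ⇒ B = (2/3, 2/3)
3. Y lies on line GD with GY:YD = 3:5 ⇒ Y = (0, 3/8)
2·[BJG] = -2/3, 2·[JDY] = 5/8
[BJG]:[JDY] = -2/3:5/8 = -16/15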